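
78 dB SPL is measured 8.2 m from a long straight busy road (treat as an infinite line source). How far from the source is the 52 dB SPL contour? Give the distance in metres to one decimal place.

Line-source spreading drops the level by 10·log₁₀(r₂/r₁); inverting, r₂/r₁ = 10^(ΔL/10).
r₂ = 8.2·10^((78−52)/10) = 8.2·10^(26.0/10) = 3264.48 m.

3264.5 m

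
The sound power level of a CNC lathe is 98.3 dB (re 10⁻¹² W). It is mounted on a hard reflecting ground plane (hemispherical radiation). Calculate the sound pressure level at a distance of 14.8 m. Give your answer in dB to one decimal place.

L_p = L_w − 10·log₁₀(2π·r²) with r = 14.8 m.
2π·r² = 1376 m², 10·log₁₀ of that is 31.387 dB.
L_p = 98.3 − 31.387 = 66.91 dB.

66.9 dB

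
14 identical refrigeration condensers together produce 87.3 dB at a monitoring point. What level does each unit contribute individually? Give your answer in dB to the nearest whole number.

76 dB

14 equal contributions raise the level by 10·log₁₀ 14 = 11.461 dB, so each unit alone gives 87.3 − 11.461.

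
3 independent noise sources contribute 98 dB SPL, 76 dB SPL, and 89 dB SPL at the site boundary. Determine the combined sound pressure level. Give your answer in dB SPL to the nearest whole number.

For uncorrelated sources the intensities add, so convert each level to linear form, sum, and take 10·log₁₀ of the total.
Σ 10^(L/10) = 10^(98/10) + 10^(76/10) + 10^(89/10) = 7.144e+09.
L_total = 10·log₁₀(7.144e+09) = 98.54 dB SPL.

99 dB SPL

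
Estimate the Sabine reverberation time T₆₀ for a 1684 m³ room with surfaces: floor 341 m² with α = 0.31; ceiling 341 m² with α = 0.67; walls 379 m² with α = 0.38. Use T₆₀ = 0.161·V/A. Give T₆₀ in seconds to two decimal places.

Summing Sᵢαᵢ: 341·0.31 + 341·0.67 + 379·0.38 = 478.20 m².
T₆₀ = 0.161 × 1684 / 478.20 = 0.567 s.

0.57 s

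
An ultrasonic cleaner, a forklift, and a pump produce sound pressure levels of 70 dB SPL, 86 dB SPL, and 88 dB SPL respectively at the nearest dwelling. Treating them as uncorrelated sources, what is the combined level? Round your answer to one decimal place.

90.2 dB SPL

Incoherent sources combine by intensity addition: L_total = 10·log₁₀(Σ 10^(L_i/10)).
Σ 10^(L/10) = 10^(70/10) + 10^(86/10) + 10^(88/10) = 1.039e+09.
L_total = 10·log₁₀(1.039e+09) = 90.17 dB SPL.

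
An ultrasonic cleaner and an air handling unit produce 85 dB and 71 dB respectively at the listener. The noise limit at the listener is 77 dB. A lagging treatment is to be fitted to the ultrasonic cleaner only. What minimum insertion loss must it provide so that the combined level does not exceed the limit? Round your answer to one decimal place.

Fixed contribution from the other source: Σ 10^(L/10) = 10^(71/10) = 1.259e+07 (71.00 dB).
The limit corresponds to 10^(77/10) = 5.012e+07; subtracting the fixed part leaves 3.753e+07 for the ultrasonic cleaner, i.e. 75.74 dB.
So the ultrasonic cleaner must be reduced from 85 to 75.74 dB: IL = 9.26 dB.

9.3 dB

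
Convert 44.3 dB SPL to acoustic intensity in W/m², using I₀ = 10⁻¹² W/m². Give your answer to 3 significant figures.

L = 10·log₁₀(I/I₀) ⇒ I = I₀·10^(L/10) = 10⁻¹² × 10^4.43.

2.69e-08 W/m²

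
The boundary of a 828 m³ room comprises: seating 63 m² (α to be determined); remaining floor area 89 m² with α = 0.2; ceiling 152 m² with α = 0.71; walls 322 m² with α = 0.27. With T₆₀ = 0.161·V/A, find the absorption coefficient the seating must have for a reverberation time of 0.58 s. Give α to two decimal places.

0.27

Required total absorption A = 0.161·828/0.58 = 229.84 m².
Absorption from the other surfaces = 89·0.2 + 152·0.71 + 322·0.27 = 212.66 m², so the seating must supply 17.18 m² over 63 m².
α = 17.18/63 = 0.273.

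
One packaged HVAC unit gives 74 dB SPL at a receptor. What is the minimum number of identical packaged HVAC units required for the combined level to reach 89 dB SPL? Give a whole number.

32

N identical sources give L₁ + 10·log₁₀ N, so require 10·log₁₀ N ≥ 89 − 74 = 15.0 dB.
N ≥ 10^(15.0/10) = 31.623, so N = 32.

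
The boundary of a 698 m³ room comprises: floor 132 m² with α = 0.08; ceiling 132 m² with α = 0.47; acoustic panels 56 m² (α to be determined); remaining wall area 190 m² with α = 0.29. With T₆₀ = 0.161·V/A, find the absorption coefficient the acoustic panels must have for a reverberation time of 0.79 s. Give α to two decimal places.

A = 0.161·V/T₆₀ = 0.161·698/0.79 = 142.25 m² sabins.
Absorption from the other surfaces = 132·0.08 + 132·0.47 + 190·0.29 = 127.70 m², so the acoustic panels must supply 14.55 m² over 56 m².
α = 14.55/56 = 0.260.

0.26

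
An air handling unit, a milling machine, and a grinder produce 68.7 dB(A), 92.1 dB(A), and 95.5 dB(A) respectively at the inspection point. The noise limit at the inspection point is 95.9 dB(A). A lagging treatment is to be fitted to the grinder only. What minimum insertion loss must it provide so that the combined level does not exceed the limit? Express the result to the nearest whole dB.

Fixed contribution from the other sources: Σ 10^(L/10) = 10^(68.7/10) + 10^(92.1/10) = 1.629e+09 (92.12 dB(A)).
The limit corresponds to 10^(95.9/10) = 3.890e+09; subtracting the fixed part leaves 2.261e+09 for the grinder, i.e. 93.54 dB(A).
Required insertion loss = 95.5 − 93.54 = 1.96 dB.

2 dB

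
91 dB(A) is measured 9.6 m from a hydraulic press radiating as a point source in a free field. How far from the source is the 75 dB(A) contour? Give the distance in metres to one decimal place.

60.6 m

The 16.0 dB drop corresponds to a distance ratio of 10^(16.0/20) for a point source.
r₂ = 9.6·10^((91−75)/20) = 9.6·10^(16.0/20) = 60.57 m.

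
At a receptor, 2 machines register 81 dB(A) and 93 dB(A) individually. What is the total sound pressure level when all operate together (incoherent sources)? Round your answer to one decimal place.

For uncorrelated sources the intensities add, so convert each level to linear form, sum, and take 10·log₁₀ of the total.
Σ 10^(L/10) = 10^(81/10) + 10^(93/10) = 2.121e+09.
L_total = 10·log₁₀(2.121e+09) = 93.27 dB(A).

93.3 dB(A)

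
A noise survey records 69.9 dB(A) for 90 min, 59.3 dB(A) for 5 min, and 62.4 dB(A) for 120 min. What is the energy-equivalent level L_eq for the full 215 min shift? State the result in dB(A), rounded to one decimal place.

67.1 dB(A)

The energy average is taken in the linear domain: L_eq = 10·log₁₀[(Σ tᵢ·10^(Lᵢ/10))/T], T = 215 min.
Σ tᵢ·10^(Lᵢ/10) = 90·10^(69.9/10) + 5·10^(59.3/10) + 120·10^(62.4/10) = 1.092e+09.
L_eq = 10·log₁₀(1.092e+09/215) = 67.06 dB(A).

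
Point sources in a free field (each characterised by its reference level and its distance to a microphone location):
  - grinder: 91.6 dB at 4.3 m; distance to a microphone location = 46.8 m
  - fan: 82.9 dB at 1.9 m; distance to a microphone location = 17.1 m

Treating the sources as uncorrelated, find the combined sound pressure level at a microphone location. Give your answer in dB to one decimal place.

First find each source's level at the receiver (point-source: −20·log₁₀(r/r_ref)), then combine on an intensity basis.
grinder: 91.6 − 20·log₁₀(46.8/4.3) = 91.6 − 20.74 = 70.86 dB.
fan: 82.9 − 20·log₁₀(17.1/1.9) = 82.9 − 19.08 = 63.82 dB.
Σ 10^(L/10) = 1.461e+07 → L_total = 10·log₁₀(1.461e+07) = 71.65 dB.

71.6 dB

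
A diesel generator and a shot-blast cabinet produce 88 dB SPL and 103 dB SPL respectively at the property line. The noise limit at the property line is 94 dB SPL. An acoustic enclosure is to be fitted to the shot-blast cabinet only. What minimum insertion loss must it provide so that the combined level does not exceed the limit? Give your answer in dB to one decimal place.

10.3 dB

The untreated sources together contribute 10^(88/10) = 6.310e+08, i.e. 88.00 dB SPL.
To meet 94 dB SPL overall, the treated shot-blast cabinet may contribute at most 10^(94/10) − 6.310e+08 = 1.881e+09, i.e. 92.74 dB SPL.
Required insertion loss = 103 − 92.74 = 10.26 dB.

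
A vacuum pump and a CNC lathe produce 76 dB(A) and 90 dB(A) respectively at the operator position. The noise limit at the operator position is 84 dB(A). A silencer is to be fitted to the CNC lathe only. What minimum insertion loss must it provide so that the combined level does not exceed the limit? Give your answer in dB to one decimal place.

6.7 dB

Fixed contribution from the other source: Σ 10^(L/10) = 10^(76/10) = 3.981e+07 (76.00 dB(A)).
The limit corresponds to 10^(84/10) = 2.512e+08; subtracting the fixed part leaves 2.114e+08 for the CNC lathe, i.e. 83.25 dB(A).
Required insertion loss = 90 − 83.25 = 6.75 dB.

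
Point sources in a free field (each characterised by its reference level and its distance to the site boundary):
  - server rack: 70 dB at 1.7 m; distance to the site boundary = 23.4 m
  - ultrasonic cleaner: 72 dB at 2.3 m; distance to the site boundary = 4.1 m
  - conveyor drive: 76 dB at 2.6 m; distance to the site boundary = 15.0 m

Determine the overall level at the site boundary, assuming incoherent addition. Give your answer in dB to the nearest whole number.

Propagate each source to the receiver with L = L_ref − 20·log₁₀(r/r_ref), then add intensities.
server rack: 70 − 20·log₁₀(23.4/1.7) = 70 − 22.78 = 47.22 dB.
ultrasonic cleaner: 72 − 20·log₁₀(4.1/2.3) = 72 − 5.02 = 66.98 dB.
conveyor drive: 76 − 20·log₁₀(15.0/2.6) = 76 − 15.22 = 60.78 dB.
Σ 10^(L/10) = 6.236e+06 → L_total = 10·log₁₀(6.236e+06) = 67.95 dB.

68 dB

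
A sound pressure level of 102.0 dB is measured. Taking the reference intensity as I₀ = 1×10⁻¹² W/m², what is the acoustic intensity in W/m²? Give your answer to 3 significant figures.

0.0158 W/m²

I/I₀ = 10^(102.0/10) = 1.585e+10, so I = 1.585e+10 × 10⁻¹² W/m².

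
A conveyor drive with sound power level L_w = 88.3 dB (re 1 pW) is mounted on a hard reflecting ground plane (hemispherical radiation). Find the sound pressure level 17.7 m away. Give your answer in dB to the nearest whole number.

The power spreads over a hemisphere of area 2π·r², so L_p = L_w − 10·log₁₀(2π·r²).
2π·r² = 1968 m², 10·log₁₀ of that is 32.941 dB.
L_p = 88.3 − 32.941 = 55.36 dB.

55 dB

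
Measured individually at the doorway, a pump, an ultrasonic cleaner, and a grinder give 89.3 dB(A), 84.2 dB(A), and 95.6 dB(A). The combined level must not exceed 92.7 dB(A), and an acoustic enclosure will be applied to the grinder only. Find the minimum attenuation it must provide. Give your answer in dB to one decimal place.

Fixed contribution from the other sources: Σ 10^(L/10) = 10^(89.3/10) + 10^(84.2/10) = 1.114e+09 (90.47 dB(A)).
The limit corresponds to 10^(92.7/10) = 1.862e+09; subtracting the fixed part leaves 7.479e+08 for the grinder, i.e. 88.74 dB(A).
So the grinder must be reduced from 95.6 to 88.74 dB(A): IL = 6.86 dB.

6.9 dB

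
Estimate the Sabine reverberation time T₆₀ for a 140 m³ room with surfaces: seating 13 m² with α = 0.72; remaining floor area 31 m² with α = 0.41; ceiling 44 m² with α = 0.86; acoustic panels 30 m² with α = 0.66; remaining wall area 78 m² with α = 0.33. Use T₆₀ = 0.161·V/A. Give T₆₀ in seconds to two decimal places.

0.21 s

A = Σ Sᵢαᵢ = 13·0.72 + 31·0.41 + 44·0.86 + 30·0.66 + 78·0.33 = 105.45 m².
T₆₀ = 0.161·V/A = 0.161·140/105.45 = 0.214 s.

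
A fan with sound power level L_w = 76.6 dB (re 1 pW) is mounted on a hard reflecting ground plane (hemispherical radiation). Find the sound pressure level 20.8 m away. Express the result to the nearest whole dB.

42 dB

Free-field hemispherical radiation: L_p = L_w − 10·log₁₀(2π·r²), r = 20.8 m.
2π·r² = 2718 m², 10·log₁₀ of that is 34.343 dB.
L_p = 76.6 − 34.343 = 42.26 dB.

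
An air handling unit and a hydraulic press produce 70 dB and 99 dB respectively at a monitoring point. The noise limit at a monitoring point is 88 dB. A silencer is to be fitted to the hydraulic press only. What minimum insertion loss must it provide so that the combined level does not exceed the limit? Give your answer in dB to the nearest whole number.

Everything except the hydraulic press sums to 10^(70/10) = 1.000e+07 in linear terms, 70.00 dB.
The limit corresponds to 10^(88/10) = 6.310e+08; subtracting the fixed part leaves 6.210e+08 for the hydraulic press, i.e. 87.93 dB.
So the hydraulic press must be reduced from 99 to 87.93 dB: IL = 11.07 dB.

11 dB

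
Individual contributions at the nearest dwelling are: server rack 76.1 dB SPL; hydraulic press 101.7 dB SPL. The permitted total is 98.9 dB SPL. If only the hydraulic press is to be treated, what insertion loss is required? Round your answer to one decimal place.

2.8 dB

The untreated sources together contribute 10^(76.1/10) = 4.074e+07, i.e. 76.10 dB SPL.
The limit corresponds to 10^(98.9/10) = 7.762e+09; subtracting the fixed part leaves 7.722e+09 for the hydraulic press, i.e. 98.88 dB SPL.
Required insertion loss = 101.7 − 98.88 = 2.82 dB.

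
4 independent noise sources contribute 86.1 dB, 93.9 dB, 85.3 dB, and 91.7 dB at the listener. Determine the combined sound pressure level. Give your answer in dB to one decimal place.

Incoherent sources combine by intensity addition: L_total = 10·log₁₀(Σ 10^(L_i/10)).
Σ 10^(L/10) = 10^(86.1/10) + 10^(93.9/10) + 10^(85.3/10) + 10^(91.7/10) = 4.680e+09.
L_total = 10·log₁₀(4.680e+09) = 96.70 dB.

96.7 dB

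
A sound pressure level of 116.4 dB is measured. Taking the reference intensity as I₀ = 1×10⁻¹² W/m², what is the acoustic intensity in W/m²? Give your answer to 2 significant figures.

0.44 W/m²

L = 10·log₁₀(I/I₀) ⇒ I = I₀·10^(L/10) = 10⁻¹² × 10^11.64.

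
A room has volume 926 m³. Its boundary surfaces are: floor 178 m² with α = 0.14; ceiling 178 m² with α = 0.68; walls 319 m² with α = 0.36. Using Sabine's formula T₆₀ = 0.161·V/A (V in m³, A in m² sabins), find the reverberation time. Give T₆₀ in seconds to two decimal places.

0.57 s

Summing Sᵢαᵢ: 178·0.14 + 178·0.68 + 319·0.36 = 260.80 m².
T₆₀ = 0.161 × 926 / 260.80 = 0.572 s.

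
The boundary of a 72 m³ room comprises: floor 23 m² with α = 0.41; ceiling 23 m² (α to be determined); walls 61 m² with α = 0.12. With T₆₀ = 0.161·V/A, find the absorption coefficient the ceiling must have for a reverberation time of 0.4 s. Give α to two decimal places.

0.53

From T₆₀ = 0.161·V/A, the target T₆₀ = 0.4 s needs A = 0.161·72/0.4 = 28.98 m².
Absorption from the other surfaces = 23·0.41 + 61·0.12 = 16.75 m², so the ceiling must supply 12.23 m² over 23 m².
α = 12.23/23 = 0.532.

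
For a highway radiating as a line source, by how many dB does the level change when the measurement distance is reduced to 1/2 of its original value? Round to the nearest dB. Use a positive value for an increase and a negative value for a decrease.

With cylindrical spreading the level changes by −10·log₁₀(r₂/r₁).
ΔL = −10·log₁₀(0.5) = +3.01 dB.

+3 dB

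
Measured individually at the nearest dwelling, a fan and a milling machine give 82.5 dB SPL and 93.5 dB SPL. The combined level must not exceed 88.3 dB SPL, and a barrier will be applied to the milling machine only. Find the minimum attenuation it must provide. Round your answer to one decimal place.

6.5 dB

Everything except the milling machine sums to 10^(82.5/10) = 1.778e+08 in linear terms, 82.50 dB SPL.
The limit corresponds to 10^(88.3/10) = 6.761e+08; subtracting the fixed part leaves 4.983e+08 for the milling machine, i.e. 86.97 dB SPL.
Required insertion loss = 93.5 − 86.97 = 6.53 dB.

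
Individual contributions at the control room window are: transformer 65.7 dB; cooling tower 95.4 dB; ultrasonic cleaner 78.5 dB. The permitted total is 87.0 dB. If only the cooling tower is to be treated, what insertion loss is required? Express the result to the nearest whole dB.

9 dB

The untreated sources together contribute 10^(65.7/10) + 10^(78.5/10) = 7.451e+07, i.e. 78.72 dB.
The limit corresponds to 10^(87.0/10) = 5.012e+08; subtracting the fixed part leaves 4.267e+08 for the cooling tower, i.e. 86.30 dB.
Required insertion loss = 95.4 − 86.30 = 9.10 dB.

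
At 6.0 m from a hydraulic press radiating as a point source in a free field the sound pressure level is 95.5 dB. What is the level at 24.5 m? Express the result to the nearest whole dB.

83 dB

Spherical spreading from a point source gives a 20·log₁₀(r₂/r₁) drop.
L₂ = 95.5 − 20·log₁₀(24.5/6.0) = 95.5 − 12.220 = 83.28 dB.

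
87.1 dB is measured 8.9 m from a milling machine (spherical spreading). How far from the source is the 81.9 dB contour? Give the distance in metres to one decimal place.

16.2 m

The 5.2 dB drop corresponds to a distance ratio of 10^(5.2/20) for a point source.
r₂ = 8.9·10^((87.1−81.9)/20) = 8.9·10^(5.2/20) = 16.20 m.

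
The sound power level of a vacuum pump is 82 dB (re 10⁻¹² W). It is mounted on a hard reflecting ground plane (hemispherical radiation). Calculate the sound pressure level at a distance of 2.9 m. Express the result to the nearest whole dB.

65 dB

The power spreads over a hemisphere of area 2π·r², so L_p = L_w − 10·log₁₀(2π·r²).
2π·r² = 52.84 m², 10·log₁₀ of that is 17.230 dB.
L_p = 82 − 17.230 = 64.77 dB.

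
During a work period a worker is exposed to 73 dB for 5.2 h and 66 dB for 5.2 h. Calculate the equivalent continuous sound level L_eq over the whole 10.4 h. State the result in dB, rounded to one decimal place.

70.8 dB

L_eq = 10·log₁₀[(1/T)·Σ tᵢ·10^(Lᵢ/10)] with T = 10.4 h.
Σ tᵢ·10^(Lᵢ/10) = 5.2·10^(73/10) + 5.2·10^(66/10) = 1.245e+08.
L_eq = 10·log₁₀(1.245e+08/10.4) = 70.78 dB.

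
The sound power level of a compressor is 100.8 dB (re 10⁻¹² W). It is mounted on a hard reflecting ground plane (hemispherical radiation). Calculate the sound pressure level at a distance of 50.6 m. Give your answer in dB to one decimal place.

58.7 dB

Free-field hemispherical radiation: L_p = L_w − 10·log₁₀(2π·r²), r = 50.6 m.
2π·r² = 1.609e+04 m², 10·log₁₀ of that is 42.065 dB.
L_p = 100.8 − 42.065 = 58.74 dB.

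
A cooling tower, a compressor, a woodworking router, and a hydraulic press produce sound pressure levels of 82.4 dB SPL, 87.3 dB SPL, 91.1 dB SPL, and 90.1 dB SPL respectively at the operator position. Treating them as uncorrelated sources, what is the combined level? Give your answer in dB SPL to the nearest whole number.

For uncorrelated sources the intensities add, so convert each level to linear form, sum, and take 10·log₁₀ of the total.
Σ 10^(L/10) = 10^(82.4/10) + 10^(87.3/10) + 10^(91.1/10) + 10^(90.1/10) = 3.022e+09.
L_total = 10·log₁₀(3.022e+09) = 94.80 dB SPL.

95 dB SPL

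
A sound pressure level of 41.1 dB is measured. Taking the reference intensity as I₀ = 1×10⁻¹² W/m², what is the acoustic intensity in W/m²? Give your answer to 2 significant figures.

I/I₀ = 10^(41.1/10) = 1.288e+04, so I = 1.288e+04 × 10⁻¹² W/m².

1.3e-08 W/m²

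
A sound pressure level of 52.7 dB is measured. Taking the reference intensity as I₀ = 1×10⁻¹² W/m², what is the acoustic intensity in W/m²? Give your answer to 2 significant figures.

1.9e-07 W/m²

I/I₀ = 10^(52.7/10) = 1.862e+05, so I = 1.862e+05 × 10⁻¹² W/m².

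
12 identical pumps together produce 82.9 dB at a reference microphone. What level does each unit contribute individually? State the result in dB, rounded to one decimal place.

72.1 dB

For N identical incoherent sources L_total = L₁ + 10·log₁₀ N, so L₁ = 82.9 − 10·log₁₀(12) = 82.9 − 10.792.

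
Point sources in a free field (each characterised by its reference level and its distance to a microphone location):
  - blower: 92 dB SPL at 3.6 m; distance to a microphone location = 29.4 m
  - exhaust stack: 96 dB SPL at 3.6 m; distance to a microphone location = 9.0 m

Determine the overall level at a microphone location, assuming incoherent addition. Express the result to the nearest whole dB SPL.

88 dB SPL

Apply inverse-square spreading to bring every level to the receiver, then sum 10^(L/10).
blower: 92 − 20·log₁₀(29.4/3.6) = 92 − 18.24 = 73.76 dB SPL.
exhaust stack: 96 − 20·log₁₀(9.0/3.6) = 96 − 7.96 = 88.04 dB SPL.
Σ 10^(L/10) = 6.607e+08 → L_total = 10·log₁₀(6.607e+08) = 88.20 dB SPL.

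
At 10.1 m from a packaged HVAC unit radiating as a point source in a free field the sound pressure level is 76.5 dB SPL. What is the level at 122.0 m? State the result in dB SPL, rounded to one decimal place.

54.9 dB SPL

For a point source, L₂ = L₁ − 20·log₁₀(r₂/r₁).
L₂ = 76.5 − 20·log₁₀(122.0/10.1) = 76.5 − 21.641 = 54.86 dB SPL.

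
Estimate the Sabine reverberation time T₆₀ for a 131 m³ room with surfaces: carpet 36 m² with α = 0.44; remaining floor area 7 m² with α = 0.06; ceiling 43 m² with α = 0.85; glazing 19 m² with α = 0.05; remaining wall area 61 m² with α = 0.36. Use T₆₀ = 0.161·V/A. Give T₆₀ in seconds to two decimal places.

0.28 s

Total absorption A = 36·0.44 + 7·0.06 + 43·0.85 + 19·0.05 + 61·0.36 = 75.72 m² sabins.
T₆₀ = 0.161·V/A = 0.161·131/75.72 = 0.279 s.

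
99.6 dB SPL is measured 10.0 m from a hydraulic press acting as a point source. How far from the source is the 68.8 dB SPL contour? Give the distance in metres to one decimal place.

346.7 m

For a point source L₁ − L₂ = 20·log₁₀(r₂/r₁), so r₂ = r₁·10^((L₁−L₂)/20).
r₂ = 10.0·10^((99.6−68.8)/20) = 10.0·10^(30.8/20) = 346.74 m.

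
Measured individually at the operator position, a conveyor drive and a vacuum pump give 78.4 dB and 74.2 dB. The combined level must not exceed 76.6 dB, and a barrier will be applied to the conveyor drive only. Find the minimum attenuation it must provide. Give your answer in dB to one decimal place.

Fixed contribution from the other source: Σ 10^(L/10) = 10^(74.2/10) = 2.630e+07 (74.20 dB).
The limit corresponds to 10^(76.6/10) = 4.571e+07; subtracting the fixed part leaves 1.941e+07 for the conveyor drive, i.e. 72.88 dB.
Required insertion loss = 78.4 − 72.88 = 5.52 dB.

5.5 dB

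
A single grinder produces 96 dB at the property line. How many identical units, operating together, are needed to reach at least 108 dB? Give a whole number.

N identical sources give L₁ + 10·log₁₀ N, so require 10·log₁₀ N ≥ 108 − 96 = 12.0 dB.
N ≥ 10^(12.0/10) = 15.849, so N = 16.

16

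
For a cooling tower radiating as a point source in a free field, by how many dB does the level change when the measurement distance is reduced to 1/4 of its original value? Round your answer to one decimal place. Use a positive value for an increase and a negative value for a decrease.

A point source loses 6 dB per doubling of distance; generally ΔL = −20·log₁₀(r₂/r₁).
ΔL = −20·log₁₀(0.25) = +12.04 dB.

+12.0 dB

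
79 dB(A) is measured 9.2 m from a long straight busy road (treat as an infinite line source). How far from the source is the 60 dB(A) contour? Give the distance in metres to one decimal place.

730.8 m

For a line source L₁ − L₂ = 10·log₁₀(r₂/r₁), so r₂ = r₁·10^((L₁−L₂)/10).
r₂ = 9.2·10^((79−60)/10) = 9.2·10^(19.0/10) = 730.78 m.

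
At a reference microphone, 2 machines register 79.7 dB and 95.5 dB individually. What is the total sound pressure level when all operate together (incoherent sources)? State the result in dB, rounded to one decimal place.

95.6 dB

Incoherent sources combine by intensity addition: L_total = 10·log₁₀(Σ 10^(L_i/10)).
Σ 10^(L/10) = 10^(79.7/10) + 10^(95.5/10) = 3.641e+09.
L_total = 10·log₁₀(3.641e+09) = 95.61 dB.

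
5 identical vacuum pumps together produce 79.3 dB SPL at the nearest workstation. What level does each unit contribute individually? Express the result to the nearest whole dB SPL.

For N identical incoherent sources L_total = L₁ + 10·log₁₀ N, so L₁ = 79.3 − 10·log₁₀(5) = 79.3 − 6.990.

72 dB SPL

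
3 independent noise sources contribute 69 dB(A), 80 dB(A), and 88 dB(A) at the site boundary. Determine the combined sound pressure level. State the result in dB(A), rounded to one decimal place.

For uncorrelated sources the intensities add, so convert each level to linear form, sum, and take 10·log₁₀ of the total.
Σ 10^(L/10) = 10^(69/10) + 10^(80/10) + 10^(88/10) = 7.389e+08.
L_total = 10·log₁₀(7.389e+08) = 88.69 dB(A).

88.7 dB(A)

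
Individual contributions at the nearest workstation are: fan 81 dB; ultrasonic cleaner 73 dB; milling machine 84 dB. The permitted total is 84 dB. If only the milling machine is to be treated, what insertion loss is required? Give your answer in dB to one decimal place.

Fixed contribution from the other sources: Σ 10^(L/10) = 10^(81/10) + 10^(73/10) = 1.458e+08 (81.64 dB).
The limit corresponds to 10^(84/10) = 2.512e+08; subtracting the fixed part leaves 1.053e+08 for the milling machine, i.e. 80.23 dB.
So the milling machine must be reduced from 84 to 80.23 dB: IL = 3.77 dB.

3.8 dB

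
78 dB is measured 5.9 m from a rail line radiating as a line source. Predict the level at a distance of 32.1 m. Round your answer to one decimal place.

For a line source, L₂ = L₁ − 10·log₁₀(r₂/r₁).
L₂ = 78 − 10·log₁₀(32.1/5.9) = 78 − 7.357 = 70.64 dB.

70.6 dB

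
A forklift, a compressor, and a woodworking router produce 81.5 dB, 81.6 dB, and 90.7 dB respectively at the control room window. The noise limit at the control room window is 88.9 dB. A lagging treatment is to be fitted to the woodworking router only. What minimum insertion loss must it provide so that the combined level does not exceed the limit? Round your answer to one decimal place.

Fixed contribution from the other sources: Σ 10^(L/10) = 10^(81.5/10) + 10^(81.6/10) = 2.858e+08 (84.56 dB).
The limit corresponds to 10^(88.9/10) = 7.762e+08; subtracting the fixed part leaves 4.904e+08 for the woodworking router, i.e. 86.91 dB.
So the woodworking router must be reduced from 90.7 to 86.91 dB: IL = 3.79 dB.

3.8 dB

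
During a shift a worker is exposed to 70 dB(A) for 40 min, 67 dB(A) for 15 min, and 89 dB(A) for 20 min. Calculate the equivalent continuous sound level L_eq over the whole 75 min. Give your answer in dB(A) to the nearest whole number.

The energy average is taken in the linear domain: L_eq = 10·log₁₀[(Σ tᵢ·10^(Lᵢ/10))/T], T = 75 min.
Σ tᵢ·10^(Lᵢ/10) = 40·10^(70/10) + 15·10^(67/10) + 20·10^(89/10) = 1.636e+10.
L_eq = 10·log₁₀(1.636e+10/75) = 83.39 dB(A).

83 dB(A)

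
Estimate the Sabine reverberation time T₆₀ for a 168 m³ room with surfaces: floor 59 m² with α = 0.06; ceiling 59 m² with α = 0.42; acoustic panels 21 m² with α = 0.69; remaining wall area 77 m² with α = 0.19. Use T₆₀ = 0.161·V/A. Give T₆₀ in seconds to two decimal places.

A = Σ Sᵢαᵢ = 59·0.06 + 59·0.42 + 21·0.69 + 77·0.19 = 57.44 m².
T₆₀ = 0.161·V/A = 0.161·168/57.44 = 0.471 s.

0.47 s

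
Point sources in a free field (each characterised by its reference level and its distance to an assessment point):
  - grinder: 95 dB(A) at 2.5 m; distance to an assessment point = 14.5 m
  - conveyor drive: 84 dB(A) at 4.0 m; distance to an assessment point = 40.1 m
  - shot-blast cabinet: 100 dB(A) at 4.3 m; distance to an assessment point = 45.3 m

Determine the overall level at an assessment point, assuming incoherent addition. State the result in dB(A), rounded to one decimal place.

82.7 dB(A)

First find each source's level at the receiver (point-source: −20·log₁₀(r/r_ref)), then combine on an intensity basis.
grinder: 95 − 20·log₁₀(14.5/2.5) = 95 − 15.27 = 79.73 dB(A).
conveyor drive: 84 − 20·log₁₀(40.1/4.0) = 84 − 20.02 = 63.98 dB(A).
shot-blast cabinet: 100 − 20·log₁₀(45.3/4.3) = 100 − 20.45 = 79.55 dB(A).
Σ 10^(L/10) = 1.866e+08 → L_total = 10·log₁₀(1.866e+08) = 82.71 dB(A).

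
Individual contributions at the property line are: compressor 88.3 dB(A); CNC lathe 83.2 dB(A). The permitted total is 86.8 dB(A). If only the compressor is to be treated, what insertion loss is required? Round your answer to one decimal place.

Everything except the compressor sums to 10^(83.2/10) = 2.089e+08 in linear terms, 83.20 dB(A).
To meet 86.8 dB(A) overall, the treated compressor may contribute at most 10^(86.8/10) − 2.089e+08 = 2.697e+08, i.e. 84.31 dB(A).
So the compressor must be reduced from 88.3 to 84.31 dB(A): IL = 3.99 dB.

4.0 dB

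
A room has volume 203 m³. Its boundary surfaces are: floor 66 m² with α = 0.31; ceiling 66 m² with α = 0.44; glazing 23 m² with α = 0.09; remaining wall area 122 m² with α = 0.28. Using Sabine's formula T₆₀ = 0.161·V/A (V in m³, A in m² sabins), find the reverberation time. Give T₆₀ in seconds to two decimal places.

0.38 s

A = Σ Sᵢαᵢ = 66·0.31 + 66·0.44 + 23·0.09 + 122·0.28 = 85.73 m².
T₆₀ = 0.161 × 203 / 85.73 = 0.381 s.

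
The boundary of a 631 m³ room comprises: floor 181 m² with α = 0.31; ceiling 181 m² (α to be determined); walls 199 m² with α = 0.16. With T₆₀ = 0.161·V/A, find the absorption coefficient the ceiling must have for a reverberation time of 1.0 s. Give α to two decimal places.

From T₆₀ = 0.161·V/A, the target T₆₀ = 1.0 s needs A = 0.161·631/1.0 = 101.59 m².
Absorption from the other surfaces = 181·0.31 + 199·0.16 = 87.95 m², so the ceiling must supply 13.64 m² over 181 m².
α = 13.64/181 = 0.075.

0.08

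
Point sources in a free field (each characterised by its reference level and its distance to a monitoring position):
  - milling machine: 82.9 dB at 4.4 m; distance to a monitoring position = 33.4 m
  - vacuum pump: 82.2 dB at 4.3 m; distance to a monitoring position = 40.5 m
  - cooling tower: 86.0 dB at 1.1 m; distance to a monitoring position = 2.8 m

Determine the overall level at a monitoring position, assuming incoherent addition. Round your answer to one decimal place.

Propagate each source to the receiver with L = L_ref − 20·log₁₀(r/r_ref), then add intensities.
milling machine: 82.9 − 20·log₁₀(33.4/4.4) = 82.9 − 17.61 = 65.29 dB.
vacuum pump: 82.2 − 20·log₁₀(40.5/4.3) = 82.2 − 19.48 = 62.72 dB.
cooling tower: 86.0 − 20·log₁₀(2.8/1.1) = 86.0 − 8.12 = 77.88 dB.
Σ 10^(L/10) = 6.670e+07 → L_total = 10·log₁₀(6.670e+07) = 78.24 dB.

78.2 dB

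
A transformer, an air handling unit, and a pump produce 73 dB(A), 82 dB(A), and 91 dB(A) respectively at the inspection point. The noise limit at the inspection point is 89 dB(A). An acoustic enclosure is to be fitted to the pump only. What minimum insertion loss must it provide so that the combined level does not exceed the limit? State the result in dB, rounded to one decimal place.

The untreated sources together contribute 10^(73/10) + 10^(82/10) = 1.784e+08, i.e. 82.51 dB(A).
To meet 89 dB(A) overall, the treated pump may contribute at most 10^(89/10) − 1.784e+08 = 6.159e+08, i.e. 87.90 dB(A).
Required insertion loss = 91 − 87.90 = 3.10 dB.

3.1 dB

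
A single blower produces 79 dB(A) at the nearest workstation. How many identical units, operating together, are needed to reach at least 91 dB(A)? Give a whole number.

16

Need L₁ + 10·log₁₀ N ≥ 91, i.e. log₁₀ N ≥ 1.20.
N ≥ 10^(12.0/10) = 15.849, so N = 16.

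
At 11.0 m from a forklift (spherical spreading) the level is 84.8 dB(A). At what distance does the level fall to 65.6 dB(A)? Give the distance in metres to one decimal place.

The 19.2 dB drop corresponds to a distance ratio of 10^(19.2/20) for a point source.
r₂ = 11.0·10^((84.8−65.6)/20) = 11.0·10^(19.2/20) = 100.32 m.

100.3 m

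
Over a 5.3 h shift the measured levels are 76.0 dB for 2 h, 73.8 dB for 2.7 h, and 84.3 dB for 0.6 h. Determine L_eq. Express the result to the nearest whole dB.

78 dB

Weight each interval's intensity by its duration and average over T = 5.3 h:
Σ tᵢ·10^(Lᵢ/10) = 2·10^(76.0/10) + 2.7·10^(73.8/10) + 0.6·10^(84.3/10) = 3.059e+08.
L_eq = 10·log₁₀(3.059e+08/5.3) = 77.61 dB.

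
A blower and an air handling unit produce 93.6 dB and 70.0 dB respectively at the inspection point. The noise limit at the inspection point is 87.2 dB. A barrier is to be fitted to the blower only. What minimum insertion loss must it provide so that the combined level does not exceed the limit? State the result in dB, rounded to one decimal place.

6.5 dB

Everything except the blower sums to 10^(70.0/10) = 1.000e+07 in linear terms, 70.00 dB.
The limit corresponds to 10^(87.2/10) = 5.248e+08; subtracting the fixed part leaves 5.148e+08 for the blower, i.e. 87.12 dB.
So the blower must be reduced from 93.6 to 87.12 dB: IL = 6.48 dB.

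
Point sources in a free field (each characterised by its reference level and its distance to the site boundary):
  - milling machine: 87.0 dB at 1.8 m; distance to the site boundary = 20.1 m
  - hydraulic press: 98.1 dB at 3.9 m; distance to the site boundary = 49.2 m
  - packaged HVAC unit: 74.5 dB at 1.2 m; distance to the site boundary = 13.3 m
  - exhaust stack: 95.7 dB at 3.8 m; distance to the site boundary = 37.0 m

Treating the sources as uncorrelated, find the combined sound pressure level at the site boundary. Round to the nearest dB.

Propagate each source to the receiver with L = L_ref − 20·log₁₀(r/r_ref), then add intensities.
milling machine: 87.0 − 20·log₁₀(20.1/1.8) = 87.0 − 20.96 = 66.04 dB.
hydraulic press: 98.1 − 20·log₁₀(49.2/3.9) = 98.1 − 22.02 = 76.08 dB.
packaged HVAC unit: 74.5 − 20·log₁₀(13.3/1.2) = 74.5 − 20.89 = 53.61 dB.
exhaust stack: 95.7 − 20·log₁₀(37.0/3.8) = 95.7 − 19.77 = 75.93 dB.
Σ 10^(L/10) = 8.401e+07 → L_total = 10·log₁₀(8.401e+07) = 79.24 dB.

79 dB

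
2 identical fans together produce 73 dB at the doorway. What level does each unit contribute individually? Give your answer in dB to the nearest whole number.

2 equal contributions raise the level by 10·log₁₀ 2 = 3.010 dB, so each unit alone gives 73 − 3.010.

70 dB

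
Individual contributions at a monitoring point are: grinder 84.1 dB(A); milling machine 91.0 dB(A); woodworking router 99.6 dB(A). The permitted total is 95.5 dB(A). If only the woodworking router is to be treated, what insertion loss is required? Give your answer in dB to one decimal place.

Fixed contribution from the other sources: Σ 10^(L/10) = 10^(84.1/10) + 10^(91.0/10) = 1.516e+09 (91.81 dB(A)).
The limit corresponds to 10^(95.5/10) = 3.548e+09; subtracting the fixed part leaves 2.032e+09 for the woodworking router, i.e. 93.08 dB(A).
Required insertion loss = 99.6 − 93.08 = 6.52 dB.

6.5 dB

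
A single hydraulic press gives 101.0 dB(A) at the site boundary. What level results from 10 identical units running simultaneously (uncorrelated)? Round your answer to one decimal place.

111.0 dB(A)

With 10 equal, uncorrelated contributions the intensity is 10× that of one unit, giving a rise of 10·log₁₀ 10.
L_total = 101.0 + 10·log₁₀(10) = 101.0 + 10.000 = 111.00 dB(A).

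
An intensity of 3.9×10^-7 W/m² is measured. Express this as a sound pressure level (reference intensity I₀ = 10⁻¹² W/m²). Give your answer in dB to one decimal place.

55.9 dB

Dividing by I₀ shifts the exponent by 12: I/I₀ = 3.9×10^5.
L = 10·(0.5911 + 5) = 55.91 dB.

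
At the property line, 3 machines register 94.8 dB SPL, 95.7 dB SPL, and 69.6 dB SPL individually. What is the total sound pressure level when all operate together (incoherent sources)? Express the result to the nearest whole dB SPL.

For uncorrelated sources the intensities add, so convert each level to linear form, sum, and take 10·log₁₀ of the total.
Σ 10^(L/10) = 10^(94.8/10) + 10^(95.7/10) + 10^(69.6/10) = 6.744e+09.
L_total = 10·log₁₀(6.744e+09) = 98.29 dB SPL.

98 dB SPL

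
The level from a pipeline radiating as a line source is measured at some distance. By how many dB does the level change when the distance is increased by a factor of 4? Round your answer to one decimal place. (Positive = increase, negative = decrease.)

With cylindrical spreading the level changes by −10·log₁₀(r₂/r₁).
ΔL = −10·log₁₀(4) = -6.02 dB.

-6.0 dB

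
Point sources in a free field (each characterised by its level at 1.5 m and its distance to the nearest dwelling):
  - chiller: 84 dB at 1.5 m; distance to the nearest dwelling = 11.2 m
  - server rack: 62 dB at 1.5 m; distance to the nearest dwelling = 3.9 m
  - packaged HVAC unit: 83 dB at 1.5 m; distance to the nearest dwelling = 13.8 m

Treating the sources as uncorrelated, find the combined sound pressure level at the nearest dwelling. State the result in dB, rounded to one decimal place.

Propagate each source to the receiver with L = L_ref − 20·log₁₀(r/r_ref), then add intensities.
chiller: 84 − 20·log₁₀(11.2/1.5) = 84 − 17.46 = 66.54 dB.
server rack: 62 − 20·log₁₀(3.9/1.5) = 62 − 8.30 = 53.70 dB.
packaged HVAC unit: 83 − 20·log₁₀(13.8/1.5) = 83 − 19.28 = 63.72 dB.
Σ 10^(L/10) = 7.097e+06 → L_total = 10·log₁₀(7.097e+06) = 68.51 dB.

68.5 dB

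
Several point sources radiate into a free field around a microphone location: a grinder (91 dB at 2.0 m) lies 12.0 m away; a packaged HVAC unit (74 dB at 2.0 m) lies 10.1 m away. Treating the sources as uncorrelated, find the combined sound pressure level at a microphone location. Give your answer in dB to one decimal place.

Apply inverse-square spreading to bring every level to the receiver, then sum 10^(L/10).
grinder: 91 − 20·log₁₀(12.0/2.0) = 91 − 15.56 = 75.44 dB.
packaged HVAC unit: 74 − 20·log₁₀(10.1/2.0) = 74 − 14.07 = 59.93 dB.
Σ 10^(L/10) = 3.596e+07 → L_total = 10·log₁₀(3.596e+07) = 75.56 dB.

75.6 dB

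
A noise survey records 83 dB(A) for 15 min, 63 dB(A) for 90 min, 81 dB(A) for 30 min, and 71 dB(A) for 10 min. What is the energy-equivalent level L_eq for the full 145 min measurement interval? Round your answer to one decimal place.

The energy average is taken in the linear domain: L_eq = 10·log₁₀[(Σ tᵢ·10^(Lᵢ/10))/T], T = 145 min.
Σ tᵢ·10^(Lᵢ/10) = 15·10^(83/10) + 90·10^(63/10) + 30·10^(81/10) + 10·10^(71/10) = 7.075e+09.
L_eq = 10·log₁₀(7.075e+09/145) = 76.88 dB(A).

76.9 dB(A)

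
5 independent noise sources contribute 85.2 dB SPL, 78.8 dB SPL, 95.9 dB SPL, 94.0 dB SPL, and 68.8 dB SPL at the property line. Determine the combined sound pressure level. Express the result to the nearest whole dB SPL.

98 dB SPL

Incoherent sources combine by intensity addition: L_total = 10·log₁₀(Σ 10^(L_i/10)).
Σ 10^(L/10) = 10^(85.2/10) + 10^(78.8/10) + 10^(95.9/10) + 10^(94.0/10) + 10^(68.8/10) = 6.817e+09.
L_total = 10·log₁₀(6.817e+09) = 98.34 dB SPL.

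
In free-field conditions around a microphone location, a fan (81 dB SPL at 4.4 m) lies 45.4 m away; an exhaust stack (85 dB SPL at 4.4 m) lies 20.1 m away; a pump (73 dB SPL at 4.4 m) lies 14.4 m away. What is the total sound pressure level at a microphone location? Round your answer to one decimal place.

First find each source's level at the receiver (point-source: −20·log₁₀(r/r_ref)), then combine on an intensity basis.
fan: 81 − 20·log₁₀(45.4/4.4) = 81 − 20.27 = 60.73 dB SPL.
exhaust stack: 85 − 20·log₁₀(20.1/4.4) = 85 − 13.19 = 71.81 dB SPL.
pump: 73 − 20·log₁₀(14.4/4.4) = 73 − 10.30 = 62.70 dB SPL.
Σ 10^(L/10) = 1.820e+07 → L_total = 10·log₁₀(1.820e+07) = 72.60 dB SPL.

72.6 dB SPL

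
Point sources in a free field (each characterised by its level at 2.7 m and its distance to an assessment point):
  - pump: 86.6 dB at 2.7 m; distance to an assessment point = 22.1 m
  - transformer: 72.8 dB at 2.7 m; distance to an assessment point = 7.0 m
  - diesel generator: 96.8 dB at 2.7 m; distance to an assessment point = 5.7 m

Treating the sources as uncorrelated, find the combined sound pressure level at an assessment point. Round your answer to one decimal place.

90.3 dB

Propagate each source to the receiver with L = L_ref − 20·log₁₀(r/r_ref), then add intensities.
pump: 86.6 − 20·log₁₀(22.1/2.7) = 86.6 − 18.26 = 68.34 dB.
transformer: 72.8 − 20·log₁₀(7.0/2.7) = 72.8 − 8.27 = 64.53 dB.
diesel generator: 96.8 − 20·log₁₀(5.7/2.7) = 96.8 − 6.49 = 90.31 dB.
Σ 10^(L/10) = 1.084e+09 → L_total = 10·log₁₀(1.084e+09) = 90.35 dB.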